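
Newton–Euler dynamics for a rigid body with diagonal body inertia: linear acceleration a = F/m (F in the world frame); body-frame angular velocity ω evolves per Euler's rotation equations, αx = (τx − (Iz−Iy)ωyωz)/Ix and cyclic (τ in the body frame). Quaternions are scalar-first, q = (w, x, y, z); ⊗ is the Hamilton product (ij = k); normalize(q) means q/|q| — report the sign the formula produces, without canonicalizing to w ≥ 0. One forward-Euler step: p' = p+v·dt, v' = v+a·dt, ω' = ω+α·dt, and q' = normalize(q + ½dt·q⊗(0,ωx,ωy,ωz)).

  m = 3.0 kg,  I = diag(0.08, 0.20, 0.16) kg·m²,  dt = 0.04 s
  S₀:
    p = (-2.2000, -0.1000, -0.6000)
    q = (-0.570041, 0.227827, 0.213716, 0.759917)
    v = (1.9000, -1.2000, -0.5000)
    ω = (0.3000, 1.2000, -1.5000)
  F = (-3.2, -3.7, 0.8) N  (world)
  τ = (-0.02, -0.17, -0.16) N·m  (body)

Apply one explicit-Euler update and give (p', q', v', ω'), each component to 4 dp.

a = F/m = (-1.0667, -1.2333, 0.2667)
new position p' = (-2.1240, -0.1480, -0.6200)
new velocity v' = (1.8573, -1.2493, -0.4893)
(τ − ω×Iω)/I = (-1.1500, -1.0300, -1.2700)
new body rate ω' = (0.2540, 1.1588, -1.5508)
q⊗(0,ω) = (0.8150682, -1.4034867, -0.1143336, 1.0643391)
q' = normalize(q + ½dt·q⊗(0,ω)) = (-0.5533, 0.1996, 0.2113, 0.7806)

p' = (-2.1240, -0.1480, -0.6200)
q' = (-0.5533, 0.1996, 0.2113, 0.7806)
v' = (1.8573, -1.2493, -0.4893)
ω' = (0.2540, 1.1588, -1.5508)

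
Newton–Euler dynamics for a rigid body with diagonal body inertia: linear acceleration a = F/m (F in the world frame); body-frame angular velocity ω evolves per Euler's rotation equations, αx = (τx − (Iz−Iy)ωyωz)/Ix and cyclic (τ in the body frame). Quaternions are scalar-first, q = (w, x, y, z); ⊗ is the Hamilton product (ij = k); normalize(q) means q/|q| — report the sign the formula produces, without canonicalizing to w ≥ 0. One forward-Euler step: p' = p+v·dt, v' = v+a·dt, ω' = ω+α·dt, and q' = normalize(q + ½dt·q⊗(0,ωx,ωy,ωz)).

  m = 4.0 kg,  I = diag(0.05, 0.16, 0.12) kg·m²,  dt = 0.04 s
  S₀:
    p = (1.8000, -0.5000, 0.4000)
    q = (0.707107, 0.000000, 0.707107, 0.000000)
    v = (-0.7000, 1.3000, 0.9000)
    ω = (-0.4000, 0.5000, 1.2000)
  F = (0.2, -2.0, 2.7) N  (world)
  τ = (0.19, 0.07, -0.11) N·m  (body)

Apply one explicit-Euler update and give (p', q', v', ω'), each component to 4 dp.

p' = (1.7720, -0.4480, 0.4360)
q' = (0.6998, 0.0113, 0.7139, 0.0226)
v' = (-0.6980, 1.2800, 0.9270)
ω' = (-0.2288, 0.5091, 1.1707)

a = (0.0500, -0.5000, 0.6750)
p' = p + v·dt = (1.7720, -0.4480, 0.4360)
v + (F/m)dt = (-0.6980, 1.2800, 0.9270)
ω×(Iω) gyroscopic = (-0.0240, 0.0336, -0.0220)
α = I⁻¹(τ − ω×Iω) = (4.2800, 0.2275, -0.7333)
ω' = ω + α·dt = (-0.2288, 0.5091, 1.1707)
2q̇ = q⊗(0,ω) = (-0.3535535, 0.5656856, 0.3535535, 1.1313712)
q' = normalize(q + ½dt·q⊗(0,ω)) = (0.6998, 0.0113, 0.7139, 0.0226)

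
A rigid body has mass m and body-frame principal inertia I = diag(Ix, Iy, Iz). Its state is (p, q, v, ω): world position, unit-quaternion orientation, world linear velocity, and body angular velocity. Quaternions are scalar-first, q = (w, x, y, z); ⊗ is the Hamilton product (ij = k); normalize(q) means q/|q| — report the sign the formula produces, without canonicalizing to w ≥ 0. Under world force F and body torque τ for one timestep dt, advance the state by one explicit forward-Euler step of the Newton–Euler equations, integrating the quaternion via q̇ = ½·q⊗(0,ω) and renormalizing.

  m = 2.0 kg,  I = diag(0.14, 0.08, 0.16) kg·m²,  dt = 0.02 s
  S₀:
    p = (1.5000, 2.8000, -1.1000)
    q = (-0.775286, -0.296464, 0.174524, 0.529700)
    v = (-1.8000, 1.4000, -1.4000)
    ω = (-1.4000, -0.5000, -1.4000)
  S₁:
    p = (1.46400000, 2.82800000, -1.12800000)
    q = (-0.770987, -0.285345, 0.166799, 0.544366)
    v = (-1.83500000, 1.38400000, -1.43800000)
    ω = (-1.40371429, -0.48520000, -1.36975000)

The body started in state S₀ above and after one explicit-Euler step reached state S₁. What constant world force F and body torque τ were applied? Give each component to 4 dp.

F = (-3.5000, -1.6000, -3.8000)
τ = (0.0300, 0.0200, 0.2000)

ω₁ − ω₀ = (-0.00371429, 0.01480000, 0.03025000)
τ = I·(Δω/dt) + ω₀×(Iω₀) = (0.0300, 0.0200, 0.2000)
v₁ − v₀ = (-0.03500000, -0.01600000, -0.03800000)
F = m·Δv/dt = (-3.5000, -1.6000, -3.8000)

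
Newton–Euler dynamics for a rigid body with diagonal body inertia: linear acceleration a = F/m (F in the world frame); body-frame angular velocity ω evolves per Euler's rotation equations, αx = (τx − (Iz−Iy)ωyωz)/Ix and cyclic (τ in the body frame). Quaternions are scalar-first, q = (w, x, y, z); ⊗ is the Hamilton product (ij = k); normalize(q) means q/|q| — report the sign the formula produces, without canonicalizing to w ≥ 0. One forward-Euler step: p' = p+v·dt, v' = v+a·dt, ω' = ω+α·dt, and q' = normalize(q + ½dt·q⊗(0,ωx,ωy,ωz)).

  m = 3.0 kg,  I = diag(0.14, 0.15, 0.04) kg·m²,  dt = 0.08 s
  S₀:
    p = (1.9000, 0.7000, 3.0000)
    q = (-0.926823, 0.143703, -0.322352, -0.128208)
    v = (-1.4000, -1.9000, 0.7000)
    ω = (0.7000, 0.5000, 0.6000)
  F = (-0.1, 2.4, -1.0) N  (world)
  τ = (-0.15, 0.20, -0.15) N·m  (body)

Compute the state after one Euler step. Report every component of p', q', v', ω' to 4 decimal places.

a = (-0.0333, 0.8000, -0.3333)
new position p' = (1.7880, 0.5480, 3.0560)
v' = v + a·dt = (-1.4027, -1.8360, 0.6733)
ω×(Iω) gyroscopic = (-0.0330, 0.0420, 0.0035)
α = I⁻¹(τ − ω×Iω) = (-0.8357, 1.0533, -3.8375)
new body rate ω' = (0.6331, 0.5843, 0.2930)
q⊗(0,ω) = (0.1375087, -0.7780833, -0.6393789, -0.2585959)
q' = normalize(q + ½dt·q⊗(0,ω)) = (-0.9205, 0.1125, -0.3476, -0.1384)

p' = (1.7880, 0.5480, 3.0560)
q' = (-0.9205, 0.1125, -0.3476, -0.1384)
v' = (-1.4027, -1.8360, 0.6733)
ω' = (0.6331, 0.5843, 0.2930)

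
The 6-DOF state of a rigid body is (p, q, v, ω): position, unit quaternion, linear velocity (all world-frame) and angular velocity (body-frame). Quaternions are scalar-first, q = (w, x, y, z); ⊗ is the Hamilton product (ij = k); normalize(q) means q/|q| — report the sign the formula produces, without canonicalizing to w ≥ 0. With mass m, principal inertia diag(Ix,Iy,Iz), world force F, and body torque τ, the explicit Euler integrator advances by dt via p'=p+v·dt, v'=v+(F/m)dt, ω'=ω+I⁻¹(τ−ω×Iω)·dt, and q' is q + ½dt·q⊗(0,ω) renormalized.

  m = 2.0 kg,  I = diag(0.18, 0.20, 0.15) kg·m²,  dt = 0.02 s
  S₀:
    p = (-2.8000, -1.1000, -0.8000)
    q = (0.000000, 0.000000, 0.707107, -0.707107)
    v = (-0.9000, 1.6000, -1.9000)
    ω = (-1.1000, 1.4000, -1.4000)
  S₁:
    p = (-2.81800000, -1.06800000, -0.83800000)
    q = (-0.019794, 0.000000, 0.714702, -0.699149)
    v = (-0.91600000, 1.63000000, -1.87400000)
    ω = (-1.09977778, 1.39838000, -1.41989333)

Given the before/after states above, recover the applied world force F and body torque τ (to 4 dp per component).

F = (-1.6000, 3.0000, 2.6000)
τ = (0.1000, 0.0300, -0.1800)

Δω = ω₁−ω₀ = (0.00022222, -0.00162000, -0.01989333)
τ = I·(Δω/dt) + ω₀×(Iω₀) = (0.1000, 0.0300, -0.1800)
velocity change Δv = (-0.01600000, 0.03000000, 0.02600000)
m·(v₁−v₀)/dt = (-1.6000, 3.0000, 2.6000)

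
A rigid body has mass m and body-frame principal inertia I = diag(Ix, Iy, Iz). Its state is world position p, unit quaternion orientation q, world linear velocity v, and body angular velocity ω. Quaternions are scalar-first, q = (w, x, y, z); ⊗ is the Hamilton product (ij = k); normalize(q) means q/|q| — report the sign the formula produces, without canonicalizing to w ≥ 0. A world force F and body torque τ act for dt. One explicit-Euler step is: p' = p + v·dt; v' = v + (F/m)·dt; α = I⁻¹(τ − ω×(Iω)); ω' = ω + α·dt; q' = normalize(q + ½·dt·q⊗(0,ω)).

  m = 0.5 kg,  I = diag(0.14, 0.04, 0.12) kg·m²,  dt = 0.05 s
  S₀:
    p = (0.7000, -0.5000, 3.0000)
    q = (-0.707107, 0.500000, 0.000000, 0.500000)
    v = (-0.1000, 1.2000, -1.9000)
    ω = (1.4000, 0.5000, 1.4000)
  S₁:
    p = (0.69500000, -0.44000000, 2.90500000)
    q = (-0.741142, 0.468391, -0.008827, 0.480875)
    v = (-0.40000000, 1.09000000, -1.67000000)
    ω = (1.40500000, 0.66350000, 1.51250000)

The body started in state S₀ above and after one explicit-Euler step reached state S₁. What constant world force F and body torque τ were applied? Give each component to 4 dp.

F = (-3.0000, -1.1000, 2.3000)
τ = (0.0700, 0.1700, 0.2000)

velocity change Δv = (-0.30000000, -0.11000000, 0.23000000)
m·(v₁−v₀)/dt = (-3.0000, -1.1000, 2.3000)
Δω = ω₁−ω₀ = (0.00500000, 0.16350000, 0.11250000)
gyro term ω₀×Iω₀ = (0.0560, 0.0392, -0.0700)
τ = I·(Δω/dt) + ω₀×(Iω₀) = (0.0700, 0.1700, 0.2000)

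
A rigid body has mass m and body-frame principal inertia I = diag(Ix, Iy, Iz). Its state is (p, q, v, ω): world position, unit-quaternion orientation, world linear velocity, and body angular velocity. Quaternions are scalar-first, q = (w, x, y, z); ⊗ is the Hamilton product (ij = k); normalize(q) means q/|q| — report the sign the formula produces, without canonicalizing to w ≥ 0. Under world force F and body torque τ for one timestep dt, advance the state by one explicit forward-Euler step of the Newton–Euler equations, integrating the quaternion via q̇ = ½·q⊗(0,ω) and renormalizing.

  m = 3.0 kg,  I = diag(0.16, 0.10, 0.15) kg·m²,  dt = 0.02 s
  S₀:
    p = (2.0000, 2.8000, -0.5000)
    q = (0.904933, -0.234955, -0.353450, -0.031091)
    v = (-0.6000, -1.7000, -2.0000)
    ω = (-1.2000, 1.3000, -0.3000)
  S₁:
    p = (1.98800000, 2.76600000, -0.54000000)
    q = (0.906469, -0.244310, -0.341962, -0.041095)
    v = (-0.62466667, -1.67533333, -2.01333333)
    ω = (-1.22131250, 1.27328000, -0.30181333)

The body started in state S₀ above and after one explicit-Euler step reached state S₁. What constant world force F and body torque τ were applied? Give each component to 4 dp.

Δω = ω₁−ω₀ = (-0.02131250, -0.02672000, -0.00181333)
ω₀×(Iω₀) = (-0.0195, 0.0036, 0.0936)
I·α + gyro = (-0.1900, -0.1300, 0.0800)
Δv = v₁−v₀ = (-0.02466667, 0.02466667, -0.01333333)
F = m·Δv/dt = (-3.7000, 3.7000, -2.0000)

F = (-3.7000, 3.7000, -2.0000)
τ = (-0.1900, -0.1300, 0.0800)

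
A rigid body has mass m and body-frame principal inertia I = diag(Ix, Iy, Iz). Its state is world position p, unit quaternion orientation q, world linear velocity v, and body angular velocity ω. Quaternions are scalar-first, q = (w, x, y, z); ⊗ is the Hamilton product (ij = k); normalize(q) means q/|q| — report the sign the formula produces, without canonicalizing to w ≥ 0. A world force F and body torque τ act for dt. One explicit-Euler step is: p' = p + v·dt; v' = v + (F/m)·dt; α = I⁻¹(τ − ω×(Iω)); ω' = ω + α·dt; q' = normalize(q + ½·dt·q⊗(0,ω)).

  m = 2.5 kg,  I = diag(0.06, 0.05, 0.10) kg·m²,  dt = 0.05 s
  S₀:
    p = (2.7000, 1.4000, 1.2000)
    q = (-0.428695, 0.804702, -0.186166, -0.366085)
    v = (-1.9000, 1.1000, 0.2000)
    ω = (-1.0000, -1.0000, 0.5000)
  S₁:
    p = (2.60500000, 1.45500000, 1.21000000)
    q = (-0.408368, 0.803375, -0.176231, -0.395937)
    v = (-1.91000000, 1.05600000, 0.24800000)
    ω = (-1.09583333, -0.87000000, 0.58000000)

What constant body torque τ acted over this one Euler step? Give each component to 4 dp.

ω₁ − ω₀ = (-0.09583333, 0.13000000, 0.08000000)
ω₀×(Iω₀) = (-0.0250, 0.0200, -0.0100)
applied torque τ = (-0.1400, 0.1500, 0.1500)

τ = (-0.1400, 0.1500, 0.1500)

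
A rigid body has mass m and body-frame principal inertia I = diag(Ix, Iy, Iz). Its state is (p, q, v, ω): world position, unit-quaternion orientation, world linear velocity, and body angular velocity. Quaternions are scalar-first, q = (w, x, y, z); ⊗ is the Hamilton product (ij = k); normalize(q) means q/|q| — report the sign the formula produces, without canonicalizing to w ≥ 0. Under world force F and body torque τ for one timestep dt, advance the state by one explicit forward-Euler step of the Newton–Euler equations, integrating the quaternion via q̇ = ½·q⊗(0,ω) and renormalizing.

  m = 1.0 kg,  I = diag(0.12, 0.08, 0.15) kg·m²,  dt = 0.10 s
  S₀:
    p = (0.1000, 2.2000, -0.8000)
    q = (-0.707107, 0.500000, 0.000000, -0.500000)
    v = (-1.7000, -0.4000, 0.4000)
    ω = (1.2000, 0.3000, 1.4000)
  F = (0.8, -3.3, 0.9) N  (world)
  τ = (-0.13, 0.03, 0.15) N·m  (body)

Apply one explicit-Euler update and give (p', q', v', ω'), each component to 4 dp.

α = I⁻¹(τ − ω×Iω) = (-1.3283, 1.0050, 1.0960)
ω + α·dt = (1.0672, 0.4005, 1.5096)
Hamilton product q⊗(0,ω) = (0.1000000, -0.6985284, -1.5121321, -0.8399498)
q' = normalize(q + ½dt·q⊗(0,ω)) = (-0.6991, 0.4631, -0.0753, -0.5396)
linear accel F/m = (0.8000, -3.3000, 0.9000)
p + v·dt = (-0.0700, 2.1600, -0.7600)
v' = v + a·dt = (-1.6200, -0.7300, 0.4900)

p' = (-0.0700, 2.1600, -0.7600)
q' = (-0.6991, 0.4631, -0.0753, -0.5396)
v' = (-1.6200, -0.7300, 0.4900)
ω' = (1.0672, 0.4005, 1.5096)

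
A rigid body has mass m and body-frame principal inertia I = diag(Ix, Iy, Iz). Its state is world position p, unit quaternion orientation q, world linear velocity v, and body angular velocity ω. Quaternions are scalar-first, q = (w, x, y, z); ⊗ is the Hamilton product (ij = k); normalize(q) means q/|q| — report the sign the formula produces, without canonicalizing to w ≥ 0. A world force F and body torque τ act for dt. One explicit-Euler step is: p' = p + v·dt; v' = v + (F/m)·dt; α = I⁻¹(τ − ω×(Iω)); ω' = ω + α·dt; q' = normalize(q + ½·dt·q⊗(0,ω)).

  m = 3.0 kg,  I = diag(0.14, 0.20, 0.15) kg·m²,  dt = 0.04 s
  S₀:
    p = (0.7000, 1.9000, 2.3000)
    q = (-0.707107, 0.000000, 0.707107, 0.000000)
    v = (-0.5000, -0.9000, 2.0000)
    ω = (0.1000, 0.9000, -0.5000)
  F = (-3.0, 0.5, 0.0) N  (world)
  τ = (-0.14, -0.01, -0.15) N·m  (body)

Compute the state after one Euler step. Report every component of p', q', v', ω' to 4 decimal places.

angular accel α = (-1.1607, -0.0525, -1.0360)
new body rate ω' = (0.0536, 0.8979, -0.5414)
Hamilton product q⊗(0,ω) = (-0.6363963, -0.4242642, -0.6363963, 0.2828428)
q' = normalize(q + ½dt·q⊗(0,ω)) = (-0.7197, -0.0085, 0.6942, 0.0057)
new position p' = (0.6800, 1.8640, 2.3800)
new velocity v' = (-0.5400, -0.8933, 2.0000)

p' = (0.6800, 1.8640, 2.3800)
q' = (-0.7197, -0.0085, 0.6942, 0.0057)
v' = (-0.5400, -0.8933, 2.0000)
ω' = (0.0536, 0.8979, -0.5414)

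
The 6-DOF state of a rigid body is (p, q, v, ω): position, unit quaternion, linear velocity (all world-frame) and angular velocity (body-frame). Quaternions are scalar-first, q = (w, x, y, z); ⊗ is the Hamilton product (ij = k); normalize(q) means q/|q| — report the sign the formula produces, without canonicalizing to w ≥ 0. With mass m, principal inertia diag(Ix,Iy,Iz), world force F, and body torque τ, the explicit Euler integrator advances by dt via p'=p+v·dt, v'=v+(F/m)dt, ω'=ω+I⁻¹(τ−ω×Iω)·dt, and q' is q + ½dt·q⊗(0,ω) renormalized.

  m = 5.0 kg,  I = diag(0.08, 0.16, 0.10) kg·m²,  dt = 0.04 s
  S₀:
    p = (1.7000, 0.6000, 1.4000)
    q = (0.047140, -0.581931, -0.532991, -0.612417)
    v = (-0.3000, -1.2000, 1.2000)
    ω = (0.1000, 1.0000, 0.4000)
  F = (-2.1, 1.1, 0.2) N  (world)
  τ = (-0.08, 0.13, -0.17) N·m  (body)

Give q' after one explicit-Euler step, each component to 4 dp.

q' = (0.0638, -0.5737, -0.5285, -0.6225)

q⊗(0,ω) = (0.8361509, 0.4039346, 0.2186707, -0.5097759)
q + ½dt·q⊗(0,ω), renormalized = (0.0638, -0.5737, -0.5285, -0.6225)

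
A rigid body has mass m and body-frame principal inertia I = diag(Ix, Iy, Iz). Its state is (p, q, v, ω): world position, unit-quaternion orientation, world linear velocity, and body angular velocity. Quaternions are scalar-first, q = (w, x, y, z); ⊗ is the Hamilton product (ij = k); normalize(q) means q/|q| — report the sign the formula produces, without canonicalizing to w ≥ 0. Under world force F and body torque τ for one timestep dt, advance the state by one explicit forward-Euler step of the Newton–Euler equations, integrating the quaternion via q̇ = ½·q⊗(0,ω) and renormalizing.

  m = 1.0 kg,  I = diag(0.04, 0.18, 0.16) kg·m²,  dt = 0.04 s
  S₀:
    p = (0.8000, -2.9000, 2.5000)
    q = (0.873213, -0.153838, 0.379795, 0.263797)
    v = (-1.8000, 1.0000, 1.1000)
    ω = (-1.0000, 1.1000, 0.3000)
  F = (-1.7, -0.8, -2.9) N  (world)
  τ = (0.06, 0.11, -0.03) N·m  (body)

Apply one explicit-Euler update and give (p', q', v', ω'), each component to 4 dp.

p' = (0.7280, -2.8600, 2.5440)
q' = (0.8598, -0.1747, 0.3945, 0.2731)
v' = (-1.8680, 0.9680, 0.9840)
ω' = (-0.9334, 1.1164, 0.3310)

new position p' = (0.7280, -2.8600, 2.5440)
v + (F/m)dt = (-1.8680, 0.9680, 0.9840)
precession coupling ω×(Iω) = (-0.0066, 0.0360, -0.1540)
(τ − ω×Iω)/I = (1.6650, 0.4111, 0.7750)
ω' = ω + α·dt = (-0.9334, 1.1164, 0.3310)
q⊗(0,ω) = (-0.6507516, -1.0494512, 0.7428887, 0.4725371)
updated quaternion q' = (0.8598, -0.1747, 0.3945, 0.2731)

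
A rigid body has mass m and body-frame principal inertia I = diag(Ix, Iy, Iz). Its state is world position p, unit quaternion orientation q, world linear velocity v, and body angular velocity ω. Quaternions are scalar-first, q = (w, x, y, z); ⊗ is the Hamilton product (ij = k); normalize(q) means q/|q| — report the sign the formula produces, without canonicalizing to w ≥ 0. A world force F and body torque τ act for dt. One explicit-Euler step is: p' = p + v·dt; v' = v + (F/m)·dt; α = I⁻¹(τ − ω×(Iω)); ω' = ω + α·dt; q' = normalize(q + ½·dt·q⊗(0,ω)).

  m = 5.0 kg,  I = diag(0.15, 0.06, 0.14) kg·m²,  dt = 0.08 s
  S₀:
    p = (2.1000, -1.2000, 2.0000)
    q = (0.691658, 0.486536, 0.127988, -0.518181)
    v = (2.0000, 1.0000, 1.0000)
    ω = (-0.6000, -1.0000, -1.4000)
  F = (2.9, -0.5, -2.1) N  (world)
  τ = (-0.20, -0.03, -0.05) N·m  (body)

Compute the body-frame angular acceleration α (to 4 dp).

α = (-2.0800, -0.6400, 0.0286)

precession coupling ω×(Iω) = (0.1120, 0.0084, -0.0540)
α = I⁻¹(τ − ω×Iω) = (-2.0800, -0.6400, 0.0286)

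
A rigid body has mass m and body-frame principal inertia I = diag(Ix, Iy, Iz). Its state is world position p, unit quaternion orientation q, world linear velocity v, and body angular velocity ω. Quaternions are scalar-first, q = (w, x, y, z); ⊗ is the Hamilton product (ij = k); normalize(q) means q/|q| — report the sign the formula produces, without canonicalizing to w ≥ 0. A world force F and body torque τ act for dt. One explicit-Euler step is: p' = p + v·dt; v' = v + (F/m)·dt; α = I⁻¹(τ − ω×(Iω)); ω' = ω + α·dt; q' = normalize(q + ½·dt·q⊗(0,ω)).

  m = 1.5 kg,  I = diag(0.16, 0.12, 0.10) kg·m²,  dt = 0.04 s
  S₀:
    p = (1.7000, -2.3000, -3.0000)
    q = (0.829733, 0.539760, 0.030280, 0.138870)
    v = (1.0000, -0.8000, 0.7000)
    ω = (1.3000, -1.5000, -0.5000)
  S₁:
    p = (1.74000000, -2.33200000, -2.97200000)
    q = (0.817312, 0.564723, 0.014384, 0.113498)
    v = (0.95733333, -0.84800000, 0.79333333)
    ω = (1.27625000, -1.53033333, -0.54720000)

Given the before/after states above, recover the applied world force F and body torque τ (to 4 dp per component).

velocity change Δv = (-0.04266667, -0.04800000, 0.09333333)
F = m·Δv/dt = (-1.6000, -1.8000, 3.5000)
rate change Δω = (-0.02375000, -0.03033333, -0.04720000)
gyro term ω₀×Iω₀ = (-0.0150, -0.0390, 0.0780)
τ = I·(Δω/dt) + ω₀×(Iω₀) = (-0.1100, -0.1300, -0.0400)

F = (-1.6000, -1.8000, 3.5000)
τ = (-0.1100, -0.1300, -0.0400)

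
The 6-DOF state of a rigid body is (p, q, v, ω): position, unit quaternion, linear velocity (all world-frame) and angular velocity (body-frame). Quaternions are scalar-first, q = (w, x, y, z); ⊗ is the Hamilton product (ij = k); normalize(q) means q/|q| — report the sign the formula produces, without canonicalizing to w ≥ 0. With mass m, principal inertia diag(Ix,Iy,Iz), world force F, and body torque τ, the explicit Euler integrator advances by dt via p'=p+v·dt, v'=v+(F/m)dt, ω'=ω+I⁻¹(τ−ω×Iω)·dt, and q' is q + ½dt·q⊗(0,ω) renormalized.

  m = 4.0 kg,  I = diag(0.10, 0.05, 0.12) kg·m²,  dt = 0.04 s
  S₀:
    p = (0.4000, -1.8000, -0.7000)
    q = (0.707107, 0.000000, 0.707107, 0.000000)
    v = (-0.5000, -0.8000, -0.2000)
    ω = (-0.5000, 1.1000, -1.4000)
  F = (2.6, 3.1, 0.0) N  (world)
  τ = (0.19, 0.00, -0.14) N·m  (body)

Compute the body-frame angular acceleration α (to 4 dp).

gyro term ω×Iω = (-0.1078, -0.0140, 0.0275)
α = I⁻¹(τ − ω×Iω) = (2.9780, 0.2800, -1.3958)

α = (2.9780, 0.2800, -1.3958)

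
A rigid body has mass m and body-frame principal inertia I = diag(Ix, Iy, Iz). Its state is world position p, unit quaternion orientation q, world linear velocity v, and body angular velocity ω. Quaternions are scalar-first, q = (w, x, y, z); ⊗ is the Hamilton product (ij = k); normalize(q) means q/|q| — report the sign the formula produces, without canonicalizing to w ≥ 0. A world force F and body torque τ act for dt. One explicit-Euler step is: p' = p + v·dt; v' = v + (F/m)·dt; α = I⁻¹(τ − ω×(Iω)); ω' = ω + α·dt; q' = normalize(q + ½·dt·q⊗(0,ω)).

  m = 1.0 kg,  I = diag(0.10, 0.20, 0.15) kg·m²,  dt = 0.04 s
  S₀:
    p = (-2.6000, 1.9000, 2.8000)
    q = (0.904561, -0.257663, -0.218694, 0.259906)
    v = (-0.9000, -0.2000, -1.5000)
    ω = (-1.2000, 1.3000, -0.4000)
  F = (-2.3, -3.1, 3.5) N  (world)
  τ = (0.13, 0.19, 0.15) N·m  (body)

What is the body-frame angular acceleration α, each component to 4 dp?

α = (1.0400, 1.0700, 2.0400)

ω×(Iω) gyroscopic = (0.0260, -0.0240, -0.1560)
angular accel α = (1.0400, 1.0700, 2.0400)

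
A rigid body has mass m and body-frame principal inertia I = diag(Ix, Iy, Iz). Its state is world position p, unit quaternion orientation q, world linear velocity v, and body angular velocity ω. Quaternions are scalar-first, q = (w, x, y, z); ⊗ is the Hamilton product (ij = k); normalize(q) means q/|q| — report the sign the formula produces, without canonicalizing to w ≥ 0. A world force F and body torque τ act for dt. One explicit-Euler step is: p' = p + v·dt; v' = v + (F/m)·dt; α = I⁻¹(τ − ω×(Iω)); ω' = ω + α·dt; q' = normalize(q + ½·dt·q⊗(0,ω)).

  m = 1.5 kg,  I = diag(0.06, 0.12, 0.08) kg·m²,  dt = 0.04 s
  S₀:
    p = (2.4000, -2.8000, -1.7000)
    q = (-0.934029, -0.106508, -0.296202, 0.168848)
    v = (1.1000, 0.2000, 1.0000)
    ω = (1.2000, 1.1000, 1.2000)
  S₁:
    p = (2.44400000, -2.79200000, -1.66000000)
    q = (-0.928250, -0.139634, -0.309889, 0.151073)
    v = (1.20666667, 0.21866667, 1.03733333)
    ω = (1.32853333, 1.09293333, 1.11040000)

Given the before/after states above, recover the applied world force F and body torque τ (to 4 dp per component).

F = (4.0000, 0.7000, 1.4000)
τ = (0.1400, -0.0500, -0.1000)

rate change Δω = (0.12853333, -0.00706667, -0.08960000)
applied torque τ = (0.1400, -0.0500, -0.1000)
Δv = v₁−v₀ = (0.10666667, 0.01866667, 0.03733333)
m·(v₁−v₀)/dt = (4.0000, 0.7000, 1.4000)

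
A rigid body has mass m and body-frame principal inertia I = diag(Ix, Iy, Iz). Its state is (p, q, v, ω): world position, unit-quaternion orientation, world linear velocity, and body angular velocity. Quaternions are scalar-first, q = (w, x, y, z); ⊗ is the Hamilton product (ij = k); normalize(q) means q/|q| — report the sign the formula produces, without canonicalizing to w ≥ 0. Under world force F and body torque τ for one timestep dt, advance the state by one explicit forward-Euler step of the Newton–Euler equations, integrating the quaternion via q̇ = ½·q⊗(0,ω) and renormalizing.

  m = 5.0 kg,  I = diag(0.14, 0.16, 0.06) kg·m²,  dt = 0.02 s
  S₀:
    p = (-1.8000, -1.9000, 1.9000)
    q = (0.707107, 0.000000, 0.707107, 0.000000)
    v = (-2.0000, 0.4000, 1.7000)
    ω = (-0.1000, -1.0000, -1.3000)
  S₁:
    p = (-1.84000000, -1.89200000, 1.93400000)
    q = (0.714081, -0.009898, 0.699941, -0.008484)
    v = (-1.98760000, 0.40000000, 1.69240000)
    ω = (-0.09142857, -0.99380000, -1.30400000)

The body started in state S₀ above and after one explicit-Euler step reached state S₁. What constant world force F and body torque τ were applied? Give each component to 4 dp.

ω₁ − ω₀ = (0.00857143, 0.00620000, -0.00400000)
applied torque τ = (-0.0700, 0.0600, -0.0100)
v₁ − v₀ = (0.01240000, 0.00000000, -0.00760000)
m·(v₁−v₀)/dt = (3.1000, 0.0000, -1.9000)

F = (3.1000, 0.0000, -1.9000)
τ = (-0.0700, 0.0600, -0.0100)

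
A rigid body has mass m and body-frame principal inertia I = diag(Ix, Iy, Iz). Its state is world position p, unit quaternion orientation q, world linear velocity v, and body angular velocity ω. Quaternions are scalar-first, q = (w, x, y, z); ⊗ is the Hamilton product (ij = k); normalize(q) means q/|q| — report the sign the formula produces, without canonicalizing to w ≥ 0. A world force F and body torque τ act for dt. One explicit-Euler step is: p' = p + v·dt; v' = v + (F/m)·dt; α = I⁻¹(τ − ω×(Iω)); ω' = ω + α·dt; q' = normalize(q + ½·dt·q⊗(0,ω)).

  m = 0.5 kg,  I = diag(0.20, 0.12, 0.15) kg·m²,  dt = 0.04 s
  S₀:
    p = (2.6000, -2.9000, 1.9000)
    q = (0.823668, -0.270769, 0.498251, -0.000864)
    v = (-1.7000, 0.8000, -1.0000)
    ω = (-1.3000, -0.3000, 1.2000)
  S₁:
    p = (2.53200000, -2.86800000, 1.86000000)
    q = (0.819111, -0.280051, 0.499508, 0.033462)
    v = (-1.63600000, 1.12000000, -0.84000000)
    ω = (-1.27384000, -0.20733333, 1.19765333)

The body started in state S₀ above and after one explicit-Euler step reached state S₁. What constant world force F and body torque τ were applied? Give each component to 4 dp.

Δω = ω₁−ω₀ = (0.02616000, 0.09266667, -0.00234667)
precession coupling = (-0.0108, -0.0780, -0.0312)
applied torque τ = (0.1200, 0.2000, -0.0400)
v₁ − v₀ = (0.06400000, 0.32000000, 0.16000000)
applied force F = (0.8000, 4.0000, 2.0000)

F = (0.8000, 4.0000, 2.0000)
τ = (0.1200, 0.2000, -0.0400)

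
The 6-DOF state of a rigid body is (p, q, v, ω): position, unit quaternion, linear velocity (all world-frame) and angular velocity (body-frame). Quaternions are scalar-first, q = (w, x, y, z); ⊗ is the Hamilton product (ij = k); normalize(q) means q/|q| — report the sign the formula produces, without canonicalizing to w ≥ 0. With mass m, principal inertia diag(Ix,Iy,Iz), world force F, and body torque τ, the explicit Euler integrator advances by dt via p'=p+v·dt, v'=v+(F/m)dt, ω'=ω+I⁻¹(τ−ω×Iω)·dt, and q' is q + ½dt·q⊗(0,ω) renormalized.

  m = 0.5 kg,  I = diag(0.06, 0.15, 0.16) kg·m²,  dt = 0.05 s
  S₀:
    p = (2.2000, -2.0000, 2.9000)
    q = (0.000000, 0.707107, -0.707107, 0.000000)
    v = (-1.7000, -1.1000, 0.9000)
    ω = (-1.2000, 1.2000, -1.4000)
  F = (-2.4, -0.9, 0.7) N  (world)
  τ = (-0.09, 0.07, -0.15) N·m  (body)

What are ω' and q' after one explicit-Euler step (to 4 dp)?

angular accel α = (-1.2200, 1.5867, -0.1275)
new body rate ω' = (-1.2610, 1.2793, -1.4064)
Hamilton product q⊗(0,ω) = (1.6970568, 0.9899498, 0.9899498, 0.0000000)
updated quaternion q' = (0.0424, 0.7308, -0.6813, 0.0000)

ω' = (-1.2610, 1.2793, -1.4064)
q' = (0.0424, 0.7308, -0.6813, 0.0000)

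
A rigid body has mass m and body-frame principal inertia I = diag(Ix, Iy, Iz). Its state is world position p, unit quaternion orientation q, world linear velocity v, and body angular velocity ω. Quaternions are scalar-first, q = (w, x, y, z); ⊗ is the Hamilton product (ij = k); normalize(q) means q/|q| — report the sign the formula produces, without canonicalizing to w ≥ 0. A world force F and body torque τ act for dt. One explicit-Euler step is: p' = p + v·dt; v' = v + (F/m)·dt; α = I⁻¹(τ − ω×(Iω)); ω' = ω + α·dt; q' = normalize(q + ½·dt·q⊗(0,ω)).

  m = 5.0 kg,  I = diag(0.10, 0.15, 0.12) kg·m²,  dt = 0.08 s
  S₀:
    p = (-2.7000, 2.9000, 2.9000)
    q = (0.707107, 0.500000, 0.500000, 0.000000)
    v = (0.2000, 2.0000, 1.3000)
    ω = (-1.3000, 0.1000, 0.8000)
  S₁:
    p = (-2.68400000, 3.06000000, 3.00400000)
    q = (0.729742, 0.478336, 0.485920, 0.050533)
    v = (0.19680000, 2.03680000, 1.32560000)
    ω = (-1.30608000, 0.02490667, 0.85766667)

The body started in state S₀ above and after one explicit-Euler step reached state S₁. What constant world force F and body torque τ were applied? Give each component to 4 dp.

velocity change Δv = (-0.00320000, 0.03680000, 0.02560000)
F = m·Δv/dt = (-0.2000, 2.3000, 1.6000)
rate change Δω = (-0.00608000, -0.07509333, 0.05766667)
precession coupling = (-0.0024, 0.0208, -0.0065)
I·α + gyro = (-0.0100, -0.1200, 0.0800)

F = (-0.2000, 2.3000, 1.6000)
τ = (-0.0100, -0.1200, 0.0800)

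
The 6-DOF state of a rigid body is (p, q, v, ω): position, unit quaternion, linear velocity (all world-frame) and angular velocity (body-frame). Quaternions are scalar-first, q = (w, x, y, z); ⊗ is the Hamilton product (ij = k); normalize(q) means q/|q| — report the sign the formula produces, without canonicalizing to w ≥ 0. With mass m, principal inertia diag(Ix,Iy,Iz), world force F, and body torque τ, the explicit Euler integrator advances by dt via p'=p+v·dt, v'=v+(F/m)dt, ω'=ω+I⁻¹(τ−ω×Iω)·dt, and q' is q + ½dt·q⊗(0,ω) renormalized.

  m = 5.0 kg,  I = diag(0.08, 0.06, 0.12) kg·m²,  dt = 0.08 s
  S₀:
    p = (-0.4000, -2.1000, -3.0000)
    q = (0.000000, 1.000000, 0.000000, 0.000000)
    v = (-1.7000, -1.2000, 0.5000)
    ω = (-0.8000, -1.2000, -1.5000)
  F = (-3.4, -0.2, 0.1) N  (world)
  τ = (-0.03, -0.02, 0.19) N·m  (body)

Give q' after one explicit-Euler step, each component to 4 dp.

Hamilton product q⊗(0,ω) = (0.8000000, 0.0000000, 1.5000000, -1.2000000)
updated quaternion q' = (0.0319, 0.9966, 0.0598, -0.0478)

q' = (0.0319, 0.9966, 0.0598, -0.0478)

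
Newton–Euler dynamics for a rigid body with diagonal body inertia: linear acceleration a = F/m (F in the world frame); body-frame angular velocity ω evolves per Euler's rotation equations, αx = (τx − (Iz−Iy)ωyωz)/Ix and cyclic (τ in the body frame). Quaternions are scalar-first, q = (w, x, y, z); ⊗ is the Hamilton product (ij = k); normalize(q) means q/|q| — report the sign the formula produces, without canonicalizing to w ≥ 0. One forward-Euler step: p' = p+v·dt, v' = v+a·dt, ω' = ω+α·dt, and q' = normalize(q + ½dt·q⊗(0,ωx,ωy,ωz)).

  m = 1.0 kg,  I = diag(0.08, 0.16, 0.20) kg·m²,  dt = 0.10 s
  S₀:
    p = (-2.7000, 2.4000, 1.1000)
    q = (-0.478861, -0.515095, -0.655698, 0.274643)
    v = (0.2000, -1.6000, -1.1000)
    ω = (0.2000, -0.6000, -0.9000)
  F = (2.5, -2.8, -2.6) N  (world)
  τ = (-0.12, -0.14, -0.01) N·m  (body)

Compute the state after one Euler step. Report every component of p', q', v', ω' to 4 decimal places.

ω×(Iω) gyroscopic = (0.0216, 0.0216, -0.0096)
angular accel α = (-1.7700, -1.0100, -0.0020)
ω' = ω + α·dt = (0.0230, -0.7010, -0.9002)
2q̇ = q⊗(0,ω) = (-0.0432211, 0.6591418, -0.1213403, 0.8711715)
updated quaternion q' = (-0.4803, -0.4814, -0.6608, 0.3177)
linear accel F/m = (2.5000, -2.8000, -2.6000)
new position p' = (-2.6800, 2.2400, 0.9900)
v + (F/m)dt = (0.4500, -1.8800, -1.3600)

p' = (-2.6800, 2.2400, 0.9900)
q' = (-0.4803, -0.4814, -0.6608, 0.3177)
v' = (0.4500, -1.8800, -1.3600)
ω' = (0.0230, -0.7010, -0.9002)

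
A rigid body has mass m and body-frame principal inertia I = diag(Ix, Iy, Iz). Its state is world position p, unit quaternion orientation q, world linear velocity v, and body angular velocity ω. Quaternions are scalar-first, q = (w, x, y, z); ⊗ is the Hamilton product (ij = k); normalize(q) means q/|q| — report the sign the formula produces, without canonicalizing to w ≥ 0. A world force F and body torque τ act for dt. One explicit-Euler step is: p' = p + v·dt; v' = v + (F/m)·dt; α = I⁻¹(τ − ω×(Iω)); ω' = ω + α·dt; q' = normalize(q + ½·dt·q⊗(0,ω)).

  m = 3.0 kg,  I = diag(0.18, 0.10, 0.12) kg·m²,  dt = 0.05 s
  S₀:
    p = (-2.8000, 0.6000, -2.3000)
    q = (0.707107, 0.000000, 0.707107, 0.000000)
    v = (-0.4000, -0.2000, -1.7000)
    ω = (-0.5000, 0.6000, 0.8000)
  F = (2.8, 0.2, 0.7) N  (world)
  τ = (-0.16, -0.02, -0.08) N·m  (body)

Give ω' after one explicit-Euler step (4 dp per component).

α = I⁻¹(τ − ω×Iω) = (-0.9422, 0.0400, -0.8667)
ω' = ω + α·dt = (-0.5471, 0.6020, 0.7567)

ω' = (-0.5471, 0.6020, 0.7567)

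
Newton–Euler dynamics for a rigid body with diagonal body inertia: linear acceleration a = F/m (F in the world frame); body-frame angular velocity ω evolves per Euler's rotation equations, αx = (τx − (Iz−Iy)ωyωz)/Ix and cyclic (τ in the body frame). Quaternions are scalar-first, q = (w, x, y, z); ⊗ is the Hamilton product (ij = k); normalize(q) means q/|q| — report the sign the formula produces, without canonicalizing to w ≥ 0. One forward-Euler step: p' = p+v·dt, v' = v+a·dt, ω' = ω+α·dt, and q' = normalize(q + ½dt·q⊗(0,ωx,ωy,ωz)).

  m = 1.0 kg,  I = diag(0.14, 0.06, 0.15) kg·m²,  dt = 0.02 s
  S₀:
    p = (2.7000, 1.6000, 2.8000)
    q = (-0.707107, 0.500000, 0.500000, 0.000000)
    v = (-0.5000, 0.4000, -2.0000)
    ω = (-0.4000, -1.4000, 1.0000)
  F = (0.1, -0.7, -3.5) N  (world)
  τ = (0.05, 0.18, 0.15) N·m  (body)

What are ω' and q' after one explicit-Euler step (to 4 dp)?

ω' = (-0.3749, -1.3413, 1.0260)
q' = (-0.6980, 0.5077, 0.5048, -0.0121)

ω×(Iω) gyroscopic = (-0.1260, 0.0040, -0.0448)
(τ − ω×Iω)/I = (1.2571, 2.9333, 1.2987)
ω' = ω + α·dt = (-0.3749, -1.3413, 1.0260)
2q̇ = q⊗(0,ω) = (0.9000000, 0.7828428, 0.4899498, -1.2071070)
updated quaternion q' = (-0.6980, 0.5077, 0.5048, -0.0121)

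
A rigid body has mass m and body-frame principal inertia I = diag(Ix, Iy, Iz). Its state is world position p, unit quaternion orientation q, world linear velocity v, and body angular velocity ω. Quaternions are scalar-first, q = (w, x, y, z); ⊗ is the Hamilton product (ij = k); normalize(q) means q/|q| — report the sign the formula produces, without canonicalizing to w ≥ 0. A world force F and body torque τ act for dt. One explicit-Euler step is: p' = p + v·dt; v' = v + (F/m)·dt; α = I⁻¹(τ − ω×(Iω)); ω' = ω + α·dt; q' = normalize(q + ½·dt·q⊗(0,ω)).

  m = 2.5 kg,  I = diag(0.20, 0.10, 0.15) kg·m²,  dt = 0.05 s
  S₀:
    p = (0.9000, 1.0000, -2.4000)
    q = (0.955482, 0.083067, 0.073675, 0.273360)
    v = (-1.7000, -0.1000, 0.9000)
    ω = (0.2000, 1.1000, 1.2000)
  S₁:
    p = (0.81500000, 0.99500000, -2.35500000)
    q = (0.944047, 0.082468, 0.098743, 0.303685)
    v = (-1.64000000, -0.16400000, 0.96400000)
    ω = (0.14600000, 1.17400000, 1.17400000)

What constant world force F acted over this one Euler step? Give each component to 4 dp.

F = (3.0000, -3.2000, 3.2000)

velocity change Δv = (0.06000000, -0.06400000, 0.06400000)
m·(v₁−v₀)/dt = (3.0000, -3.2000, 3.2000)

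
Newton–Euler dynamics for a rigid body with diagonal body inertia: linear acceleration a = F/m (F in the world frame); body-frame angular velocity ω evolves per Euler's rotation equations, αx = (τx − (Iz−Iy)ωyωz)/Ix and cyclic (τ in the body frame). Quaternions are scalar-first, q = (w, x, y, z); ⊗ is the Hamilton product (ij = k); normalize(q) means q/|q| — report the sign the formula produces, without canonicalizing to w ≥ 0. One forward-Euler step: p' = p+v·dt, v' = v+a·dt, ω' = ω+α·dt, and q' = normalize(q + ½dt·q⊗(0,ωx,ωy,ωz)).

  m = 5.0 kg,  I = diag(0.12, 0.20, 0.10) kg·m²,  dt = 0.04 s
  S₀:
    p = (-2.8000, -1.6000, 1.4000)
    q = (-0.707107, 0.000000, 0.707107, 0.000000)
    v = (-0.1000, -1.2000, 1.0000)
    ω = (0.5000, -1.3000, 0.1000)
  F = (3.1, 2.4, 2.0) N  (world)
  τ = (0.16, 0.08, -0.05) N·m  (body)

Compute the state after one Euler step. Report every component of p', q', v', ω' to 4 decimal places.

p' = (-2.8040, -1.6480, 1.4400)
q' = (-0.6885, -0.0057, 0.7252, -0.0085)
v' = (-0.0752, -1.1808, 1.0160)
ω' = (0.5490, -1.2842, 0.1008)

p + v·dt = (-2.8040, -1.6480, 1.4400)
v + (F/m)dt = (-0.0752, -1.1808, 1.0160)
precession coupling ω×(Iω) = (0.0130, 0.0010, -0.0520)
α = I⁻¹(τ − ω×Iω) = (1.2250, 0.3950, 0.0200)
new body rate ω' = (0.5490, -1.2842, 0.1008)
2q̇ = q⊗(0,ω) = (0.9192391, -0.2828428, 0.9192391, -0.4242642)
updated quaternion q' = (-0.6885, -0.0057, 0.7252, -0.0085)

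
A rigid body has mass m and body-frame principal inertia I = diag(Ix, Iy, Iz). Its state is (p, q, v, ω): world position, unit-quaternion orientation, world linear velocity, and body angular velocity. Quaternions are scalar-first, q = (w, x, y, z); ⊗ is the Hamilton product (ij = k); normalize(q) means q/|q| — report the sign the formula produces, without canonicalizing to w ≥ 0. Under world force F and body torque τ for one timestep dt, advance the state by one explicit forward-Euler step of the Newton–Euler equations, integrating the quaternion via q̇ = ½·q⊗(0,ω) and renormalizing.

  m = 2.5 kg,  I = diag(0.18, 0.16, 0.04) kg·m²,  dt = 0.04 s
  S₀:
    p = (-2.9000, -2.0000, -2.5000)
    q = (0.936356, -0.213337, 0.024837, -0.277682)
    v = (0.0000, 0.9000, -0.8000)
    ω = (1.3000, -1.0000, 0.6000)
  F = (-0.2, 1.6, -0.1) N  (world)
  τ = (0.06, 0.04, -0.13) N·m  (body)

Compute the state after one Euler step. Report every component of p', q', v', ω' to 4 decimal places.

p' = (-2.9000, -1.9640, -2.5320)
q' = (0.9452, -0.1941, 0.0014, -0.2627)
v' = (-0.0032, 0.9256, -0.8016)
ω' = (1.2973, -1.0173, 0.4440)

ω×(Iω) gyroscopic = (0.0720, 0.1092, 0.0260)
α = I⁻¹(τ − ω×Iω) = (-0.0667, -0.4325, -3.9000)
new body rate ω' = (1.2973, -1.0173, 0.4440)
Hamilton product q⊗(0,ω) = (0.4687843, 0.9544830, -1.1693404, 0.7428625)
updated quaternion q' = (0.9452, -0.1941, 0.0014, -0.2627)
a = F/m = (-0.0800, 0.6400, -0.0400)
p + v·dt = (-2.9000, -1.9640, -2.5320)
v + (F/m)dt = (-0.0032, 0.9256, -0.8016)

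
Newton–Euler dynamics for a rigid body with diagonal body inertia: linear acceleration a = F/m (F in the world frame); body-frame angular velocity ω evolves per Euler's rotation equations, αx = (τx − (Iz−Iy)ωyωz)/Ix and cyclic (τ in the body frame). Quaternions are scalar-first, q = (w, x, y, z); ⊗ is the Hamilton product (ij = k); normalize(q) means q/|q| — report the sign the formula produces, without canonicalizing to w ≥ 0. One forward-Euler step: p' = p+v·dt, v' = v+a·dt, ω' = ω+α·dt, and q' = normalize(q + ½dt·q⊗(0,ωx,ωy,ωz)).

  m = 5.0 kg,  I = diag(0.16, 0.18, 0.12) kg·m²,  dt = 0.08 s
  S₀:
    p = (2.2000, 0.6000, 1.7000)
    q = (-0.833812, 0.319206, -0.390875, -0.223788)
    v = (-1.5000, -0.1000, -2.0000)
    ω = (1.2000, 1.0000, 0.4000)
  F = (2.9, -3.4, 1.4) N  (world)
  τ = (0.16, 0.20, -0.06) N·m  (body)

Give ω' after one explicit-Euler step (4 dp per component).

ω' = (1.2920, 1.0804, 0.3440)

ω×(Iω) gyroscopic = (-0.0240, 0.0192, 0.0240)
α = I⁻¹(τ − ω×Iω) = (1.1500, 1.0044, -0.7000)
ω + α·dt = (1.2920, 1.0804, 0.3440)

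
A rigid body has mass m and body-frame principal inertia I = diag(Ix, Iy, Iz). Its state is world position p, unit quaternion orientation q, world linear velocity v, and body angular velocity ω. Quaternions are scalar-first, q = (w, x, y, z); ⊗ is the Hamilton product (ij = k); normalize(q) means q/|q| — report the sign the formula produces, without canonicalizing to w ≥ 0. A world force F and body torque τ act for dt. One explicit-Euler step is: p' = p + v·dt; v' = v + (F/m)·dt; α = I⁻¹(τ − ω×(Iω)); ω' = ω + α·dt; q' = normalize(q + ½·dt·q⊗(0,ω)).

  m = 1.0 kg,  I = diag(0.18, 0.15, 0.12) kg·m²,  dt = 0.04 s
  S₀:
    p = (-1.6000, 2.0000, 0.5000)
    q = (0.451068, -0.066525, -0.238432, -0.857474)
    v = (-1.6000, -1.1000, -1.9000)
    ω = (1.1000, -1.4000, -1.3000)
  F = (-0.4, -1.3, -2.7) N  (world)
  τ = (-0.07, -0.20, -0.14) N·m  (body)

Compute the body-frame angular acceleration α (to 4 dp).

α = (-0.0856, -0.7613, -1.5517)

gyro term ω×Iω = (-0.0546, -0.0858, 0.0462)
α = I⁻¹(τ − ω×Iω) = (-0.0856, -0.7613, -1.5517)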